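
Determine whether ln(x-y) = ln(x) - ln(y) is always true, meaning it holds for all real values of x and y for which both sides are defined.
No, this is NOT an identity.

Claim: ln(x-y) = ln(x) - ln(y).
Test a specific point where both sides are defined: x = 3/2, y = 1.
LHS = ln(x-y) ≈ -0.6931
RHS = ln(x) - ln(y) ≈ 0.4055
Since -0.6931 ≠ 0.4055, the equation fails at this point, so it cannot hold for all real values of x and y for which both sides are defined.
ln(x) - ln(y) = ln(x/y), not ln(x-y).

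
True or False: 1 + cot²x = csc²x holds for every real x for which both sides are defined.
Claim: 1 + cot²x = csc²x.
Reasoning: Start from sin²x + cos²x = 1 and divide every term by sin²x (allowed wherever cot x and csc x are defined): 1 + cot²x = 1/sin²x = csc²x.
So the two sides agree for every real x for which both sides are defined.

Conclusion: True.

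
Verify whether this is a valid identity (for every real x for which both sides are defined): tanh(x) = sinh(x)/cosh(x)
Yes, this is an identity.

Claim: tanh(x) = sinh(x)/cosh(x).
Reasoning: tanh(x) is defined as sinh(x)/cosh(x) = (e^x - e^-x)/(e^x + e^-x); cosh(x) ≥ 1 is never zero, so this holds for every real x.
So the two sides agree for every real x for which both sides are defined.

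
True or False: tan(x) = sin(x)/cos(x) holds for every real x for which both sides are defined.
True.

Claim: tan(x) = sin(x)/cos(x).
Reasoning: For an angle x whose terminal point on the unit circle is (cos x, sin x), tan(x) is defined as the ratio (second coordinate)/(first coordinate) = sin(x)/cos(x), wherever cos(x) ≠ 0.
So the two sides agree for every real x for which both sides are defined.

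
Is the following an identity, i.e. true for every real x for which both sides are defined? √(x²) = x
No, this is NOT an identity.

Claim: √(x²) = x.
Test a specific point where both sides are defined: x = -1.
LHS = √(x²) ≈ 1.0000
RHS = x ≈ -1.0000
Since 1.0000 ≠ -1.0000, the equation fails at this point, so it cannot hold for every real x for which both sides are defined.
√(x²) = |x|, which differs from x whenever x < 0 (both sides are defined for every real x).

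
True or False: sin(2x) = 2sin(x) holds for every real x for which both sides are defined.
False.

Claim: sin(2x) = 2sin(x).
Test a specific point where both sides are defined: x = -π/3.
LHS = sin(2x) ≈ -0.8660
RHS = 2sin(x) ≈ -1.7321
Since -0.8660 ≠ -1.7321, the equation fails at this point, so it cannot hold for every real x for which both sides are defined.
The correct double-angle formula is sin(2x) = 2sin(x)cos(x).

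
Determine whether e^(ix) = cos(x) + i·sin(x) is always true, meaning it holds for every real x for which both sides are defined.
Claim: e^(ix) = cos(x) + i·sin(x).
Reasoning: Euler's formula. Expand e^(ix) = Σ (ix)^k / k!. Since i² = -1, the even-k terms are Σ (-1)^m x^(2m)/(2m)! = cos(x) and the odd-k terms are i · Σ (-1)^m x^(2m+1)/(2m+1)! = i·sin(x).
So the two sides agree for every real x for which both sides are defined.

Conclusion: Yes, this is an identity.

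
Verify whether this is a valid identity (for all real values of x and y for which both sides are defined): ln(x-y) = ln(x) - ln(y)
No, this is NOT an identity.

Claim: ln(x-y) = ln(x) - ln(y).
Test a specific point where both sides are defined: x = 2, y = 1.
LHS = ln(x-y) ≈ 0.0000
RHS = ln(x) - ln(y) ≈ 0.6931
Since 0.0000 ≠ 0.6931, the equation fails at this point, so it cannot hold for all real values of x and y for which both sides are defined.
ln(x) - ln(y) = ln(x/y), not ln(x-y).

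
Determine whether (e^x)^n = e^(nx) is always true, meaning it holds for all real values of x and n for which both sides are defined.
Yes, this is an identity.

Claim: (e^x)^n = e^(nx).
Reasoning: e^x is a positive real number, and for a positive base B and real exponent n, B^n = e^(n·ln B). With B = e^x, ln B = x, so (e^x)^n = e^(n·x).
So the two sides agree for all real values of x and n for which both sides are defined.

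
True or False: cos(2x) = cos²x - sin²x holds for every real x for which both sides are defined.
Claim: cos(2x) = cos²x - sin²x.
Reasoning: Put y = x in the addition formula cos(x+y) = cos(x)cos(y) - sin(x)sin(y): cos(2x) = cos²x - sin²x.
So the two sides agree for every real x for which both sides are defined.

Conclusion: True.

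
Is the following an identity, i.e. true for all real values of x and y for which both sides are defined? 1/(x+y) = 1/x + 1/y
Claim: 1/(x+y) = 1/x + 1/y.
Test a specific point where both sides are defined: x = -3, y = 4.
LHS = 1/(x+y) ≈ 1.0000
RHS = 1/x + 1/y ≈ -0.0833
Since 1.0000 ≠ -0.0833, the equation fails at this point, so it cannot hold for all real values of x and y for which both sides are defined.
1/x + 1/y = (x+y)/(xy), which is not 1/(x+y).

Conclusion: No, this is NOT an identity.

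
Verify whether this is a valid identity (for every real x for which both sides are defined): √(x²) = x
Claim: √(x²) = x.
Test a specific point where both sides are defined: x = -1.
LHS = √(x²) ≈ 1.0000
RHS = x ≈ -1.0000
Since 1.0000 ≠ -1.0000, the equation fails at this point, so it cannot hold for every real x for which both sides are defined.
√(x²) = |x|, which differs from x whenever x < 0 (both sides are defined for every real x).

Conclusion: No, this is NOT an identity.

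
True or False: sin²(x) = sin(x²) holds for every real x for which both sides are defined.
Claim: sin²(x) = sin(x²).
Test a specific point where both sides are defined: x = -π/6.
LHS = sin²(x) ≈ 0.2500
RHS = sin(x²) ≈ 0.2707
Since 0.2500 ≠ 0.2707, the equation fails at this point, so it cannot hold for every real x for which both sides are defined.
sin²(x) means (sin x)², squaring the output; sin(x²) squares the input. These are different functions.

Conclusion: False.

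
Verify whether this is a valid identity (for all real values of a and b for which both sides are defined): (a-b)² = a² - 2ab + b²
Yes, this is an identity.

Claim: (a-b)² = a² - 2ab + b².
Reasoning: Expand: (a-b)² = (a-b)(a-b) = a·a - a·b - b·a + b·b = a² - 2ab + b².
So the two sides agree for all real values of a and b for which both sides are defined.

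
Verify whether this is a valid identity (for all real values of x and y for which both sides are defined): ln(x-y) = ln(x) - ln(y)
No, this is NOT an identity.

Claim: ln(x-y) = ln(x) - ln(y).
Test a specific point where both sides are defined: x = 2, y = 3/2.
LHS = ln(x-y) ≈ -0.6931
RHS = ln(x) - ln(y) ≈ 0.2877
Since -0.6931 ≠ 0.2877, the equation fails at this point, so it cannot hold for all real values of x and y for which both sides are defined.
ln(x) - ln(y) = ln(x/y), not ln(x-y).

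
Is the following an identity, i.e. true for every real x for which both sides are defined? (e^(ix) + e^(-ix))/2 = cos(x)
Yes, this is an identity.

Claim: (e^(ix) + e^(-ix))/2 = cos(x).
Reasoning: By Euler's formula e^(ix) = cos(x) + i·sin(x) and e^(-ix) = cos(x) - i·sin(x). Adding cancels the sine terms: e^(ix) + e^(-ix) = 2cos(x); divide by 2.
So the two sides agree for every real x for which both sides are defined.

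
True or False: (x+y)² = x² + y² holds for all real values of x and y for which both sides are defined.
Claim: (x+y)² = x² + y².
Test a specific point where both sides are defined: x = 1, y = 5.
LHS = (x+y)² ≈ 36.0000
RHS = x² + y² ≈ 26.0000
Since 36.0000 ≠ 26.0000, the equation fails at this point, so it cannot hold for all real values of x and y for which both sides are defined.
The correct expansion is (x+y)² = x² + 2xy + y²; the cross term 2xy is missing.

Conclusion: False.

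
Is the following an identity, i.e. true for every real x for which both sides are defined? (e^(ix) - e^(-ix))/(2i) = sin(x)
Claim: (e^(ix) - e^(-ix))/(2i) = sin(x).
Reasoning: By Euler's formula e^(ix) = cos(x) + i·sin(x) and e^(-ix) = cos(x) - i·sin(x). Subtracting cancels the cosine terms: e^(ix) - e^(-ix) = 2i·sin(x); divide by 2i.
So the two sides agree for every real x for which both sides are defined.

Conclusion: Yes, this is an identity.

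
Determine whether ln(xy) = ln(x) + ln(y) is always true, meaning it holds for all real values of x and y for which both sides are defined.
Yes, this is an identity.

Claim: ln(xy) = ln(x) + ln(y).
Reasoning: Both sides are simultaneously defined only when x, y > 0. Write x = e^p, y = e^q (p = ln x, q = ln y). Then xy = e^p · e^q = e^(p+q), so ln(xy) = p + q = ln(x) + ln(y).
So the two sides agree for all real values of x and y for which both sides are defined.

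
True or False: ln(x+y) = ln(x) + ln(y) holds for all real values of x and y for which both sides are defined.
False.

Claim: ln(x+y) = ln(x) + ln(y).
Test a specific point where both sides are defined: x = 3/2, y = 5.
LHS = ln(x+y) ≈ 1.8718
RHS = ln(x) + ln(y) ≈ 2.0149
Since 1.8718 ≠ 2.0149, the equation fails at this point, so it cannot hold for all real values of x and y for which both sides are defined.
ln(x) + ln(y) = ln(xy), not ln(x+y).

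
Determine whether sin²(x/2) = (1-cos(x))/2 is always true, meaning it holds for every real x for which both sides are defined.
Yes, this is an identity.

Claim: sin²(x/2) = (1-cos(x))/2.
Reasoning: Use cos(2θ) = 1 - 2sin²θ with θ = x/2: cos(x) = 1 - 2sin²(x/2). Solving for sin²(x/2) gives (1 - cos(x))/2.
So the two sides agree for every real x for which both sides are defined.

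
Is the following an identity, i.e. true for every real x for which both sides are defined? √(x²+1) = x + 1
No, this is NOT an identity.

Claim: √(x²+1) = x + 1.
Test a specific point where both sides are defined: x = 4.
LHS = √(x²+1) ≈ 4.1231
RHS = x + 1 ≈ 5.0000
Since 4.1231 ≠ 5.0000, the equation fails at this point, so it cannot hold for every real x for which both sides are defined.
(x+1)² = x² + 2x + 1 ≠ x² + 1 unless x = 0.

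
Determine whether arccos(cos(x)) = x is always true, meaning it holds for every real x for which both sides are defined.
Claim: arccos(cos(x)) = x.
Test a specific point where both sides are defined: x = -π/4.
LHS = arccos(cos(x)) ≈ 0.7854
RHS = x ≈ -0.7854
Since 0.7854 ≠ -0.7854, the equation fails at this point, so it cannot hold for every real x for which both sides are defined.
arccos only returns values in [0, π], so arccos(cos(x)) = x holds only for x in that interval, not for all real x.

Conclusion: No, this is NOT an identity.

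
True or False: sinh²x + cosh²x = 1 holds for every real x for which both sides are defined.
False.

Claim: sinh²x + cosh²x = 1.
Test a specific point where both sides are defined: x = -1.
LHS = sinh²x + cosh²x ≈ 3.7622
RHS = 1 ≈ 1.0000
Since 3.7622 ≠ 1.0000, the equation fails at this point, so it cannot hold for every real x for which both sides are defined.
The correct hyperbolic identity is cosh²x - sinh²x = 1 (a difference); the sum sinh²x + cosh²x equals cosh(2x).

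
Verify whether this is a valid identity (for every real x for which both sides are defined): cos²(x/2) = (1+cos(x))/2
Yes, this is an identity.

Claim: cos²(x/2) = (1+cos(x))/2.
Reasoning: Use cos(2θ) = 2cos²θ - 1 with θ = x/2: cos(x) = 2cos²(x/2) - 1. Solving for cos²(x/2) gives (1 + cos(x))/2.
So the two sides agree for every real x for which both sides are defined.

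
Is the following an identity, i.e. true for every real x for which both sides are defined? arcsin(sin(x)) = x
No, this is NOT an identity.

Claim: arcsin(sin(x)) = x.
Test a specific point where both sides are defined: x = 2π/3.
LHS = arcsin(sin(x)) ≈ 1.0472
RHS = x ≈ 2.0944
Since 1.0472 ≠ 2.0944, the equation fails at this point, so it cannot hold for every real x for which both sides are defined.
arcsin only returns values in [-π/2, π/2], so arcsin(sin(x)) = x holds only for x in that interval, not for all real x.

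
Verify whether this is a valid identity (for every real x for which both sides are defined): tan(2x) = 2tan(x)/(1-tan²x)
Yes, this is an identity.

Claim: tan(2x) = 2tan(x)/(1-tan²x).
Reasoning: tan(2x) = sin(2x)/cos(2x) = 2sin(x)cos(x) / (cos²x - sin²x). Divide numerator and denominator by cos²x: 2tan(x) / (1 - tan²x).
So the two sides agree for every real x for which both sides are defined.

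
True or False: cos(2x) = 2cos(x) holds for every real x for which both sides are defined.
Claim: cos(2x) = 2cos(x).
Test a specific point where both sides are defined: x = -π/2.
LHS = cos(2x) ≈ -1.0000
RHS = 2cos(x) ≈ 0.0000
Since -1.0000 ≠ 0.0000, the equation fails at this point, so it cannot hold for every real x for which both sides are defined.
The correct double-angle formula is cos(2x) = cos²x - sin²x.

Conclusion: False.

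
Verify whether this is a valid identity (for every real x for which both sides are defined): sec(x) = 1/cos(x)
Claim: sec(x) = 1/cos(x).
Reasoning: sec(x) is by definition the reciprocal of cos(x), wherever cos(x) ≠ 0.
So the two sides agree for every real x for which both sides are defined.

Conclusion: Yes, this is an identity.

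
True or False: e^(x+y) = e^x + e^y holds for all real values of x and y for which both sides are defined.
False.

Claim: e^(x+y) = e^x + e^y.
Test a specific point where both sides are defined: x = 1/2, y = 5.
LHS = e^(x+y) ≈ 244.6919
RHS = e^x + e^y ≈ 150.0619
Since 244.6919 ≠ 150.0619, the equation fails at this point, so it cannot hold for all real values of x and y for which both sides are defined.
The correct rule is e^(x+y) = e^x · e^y (a product, not a sum).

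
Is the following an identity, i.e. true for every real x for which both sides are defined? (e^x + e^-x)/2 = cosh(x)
Yes, this is an identity.

Claim: (e^x + e^-x)/2 = cosh(x).
Reasoning: This is exactly the definition of the hyperbolic cosine: cosh(x) := (e^x + e^-x)/2.
So the two sides agree for every real x for which both sides are defined.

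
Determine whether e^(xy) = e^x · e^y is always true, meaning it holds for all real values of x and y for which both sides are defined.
No, this is NOT an identity.

Claim: e^(xy) = e^x · e^y.
Test a specific point where both sides are defined: x = -1, y = 1.
LHS = e^(xy) ≈ 0.3679
RHS = e^x · e^y ≈ 1.0000
Since 0.3679 ≠ 1.0000, the equation fails at this point, so it cannot hold for all real values of x and y for which both sides are defined.
e^x · e^y = e^(x+y), not e^(xy).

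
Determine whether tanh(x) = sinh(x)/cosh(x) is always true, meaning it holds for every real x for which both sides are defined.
Yes, this is an identity.

Claim: tanh(x) = sinh(x)/cosh(x).
Reasoning: tanh(x) is defined as sinh(x)/cosh(x) = (e^x - e^-x)/(e^x + e^-x); cosh(x) ≥ 1 is never zero, so this holds for every real x.
So the two sides agree for every real x for which both sides are defined.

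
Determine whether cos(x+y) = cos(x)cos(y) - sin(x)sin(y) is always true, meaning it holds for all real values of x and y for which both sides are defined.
Claim: cos(x+y) = cos(x)cos(y) - sin(x)sin(y).
Reasoning: By Euler's formula e^(i(x+y)) = e^(ix)·e^(iy) = (cos x + i·sin x)(cos y + i·sin y). The real part of the left side is cos(x+y); the real part of the product is cos(x)cos(y) - sin(x)sin(y) (since i·i = -1).
So the two sides agree for all real values of x and y for which both sides are defined.

Conclusion: Yes, this is an identity.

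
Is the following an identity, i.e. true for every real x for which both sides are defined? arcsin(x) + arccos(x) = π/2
Claim: arcsin(x) + arccos(x) = π/2.
Reasoning: Both sides are defined for -1 ≤ x ≤ 1. Let θ = arcsin(x), so sin θ = x and θ ∈ [-π/2, π/2]. Then cos(π/2 - θ) = sin θ = x and π/2 - θ ∈ [0, π], which is exactly the range of arccos, so arccos(x) = π/2 - θ. Adding: arcsin(x) + arccos(x) = θ + (π/2 - θ) = π/2.
So the two sides agree for every real x for which both sides are defined.

Conclusion: Yes, this is an identity.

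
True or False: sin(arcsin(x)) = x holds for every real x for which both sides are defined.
True.

Claim: sin(arcsin(x)) = x.
Reasoning: For -1 ≤ x ≤ 1 (where arcsin is defined), arcsin(x) is by definition an angle whose sine equals x. Taking the sine of that angle returns x. (Note the other order, arcsin(sin x) = x, is NOT an identity.)
So the two sides agree for every real x for which both sides are defined.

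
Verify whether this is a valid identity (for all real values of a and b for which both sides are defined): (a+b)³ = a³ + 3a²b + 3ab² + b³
Yes, this is an identity.

Claim: (a+b)³ = a³ + 3a²b + 3ab² + b³.
Reasoning: (a+b)³ = (a+b)(a+b)² = (a+b)(a² + 2ab + b²) = a³ + 2a²b + ab² + a²b + 2ab² + b³ = a³ + 3a²b + 3ab² + b³.
So the two sides agree for all real values of a and b for which both sides are defined.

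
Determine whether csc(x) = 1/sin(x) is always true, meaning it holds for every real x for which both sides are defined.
Yes, this is an identity.

Claim: csc(x) = 1/sin(x).
Reasoning: csc(x) is by definition the reciprocal of sin(x), wherever sin(x) ≠ 0.
So the two sides agree for every real x for which both sides are defined.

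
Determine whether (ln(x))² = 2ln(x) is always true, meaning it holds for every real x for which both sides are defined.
No, this is NOT an identity.

Claim: (ln(x))² = 2ln(x).
Test a specific point where both sides are defined: x = 3.
LHS = (ln(x))² ≈ 1.2069
RHS = 2ln(x) ≈ 2.1972
Since 1.2069 ≠ 2.1972, the equation fails at this point, so it cannot hold for every real x for which both sides are defined.
2ln(x) equals ln(x²), which is not the same as (ln x)².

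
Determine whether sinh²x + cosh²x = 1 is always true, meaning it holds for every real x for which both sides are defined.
No, this is NOT an identity.

Claim: sinh²x + cosh²x = 1.
Test a specific point where both sides are defined: x = 1.
LHS = sinh²x + cosh²x ≈ 3.7622
RHS = 1 ≈ 1.0000
Since 3.7622 ≠ 1.0000, the equation fails at this point, so it cannot hold for every real x for which both sides are defined.
The correct hyperbolic identity is cosh²x - sinh²x = 1 (a difference); the sum sinh²x + cosh²x equals cosh(2x).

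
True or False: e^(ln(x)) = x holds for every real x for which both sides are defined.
Claim: e^(ln(x)) = x.
Reasoning: For x > 0, ln(x) is by definition the exponent p such that e^p = x. Raising e to that exponent therefore returns x: e^(ln x) = x.
So the two sides agree for every real x for which both sides are defined.

Conclusion: True.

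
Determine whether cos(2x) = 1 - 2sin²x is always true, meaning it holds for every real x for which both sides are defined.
Yes, this is an identity.

Claim: cos(2x) = 1 - 2sin²x.
Reasoning: cos(2x) = cos²x - sin²x. Replace cos²x by 1 - sin²x: (1 - sin²x) - sin²x = 1 - 2sin²x.
So the two sides agree for every real x for which both sides are defined.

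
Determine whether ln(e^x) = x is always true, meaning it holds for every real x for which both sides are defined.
Claim: ln(e^x) = x.
Reasoning: ln is the inverse of the exponential: ln(e^x) asks for the exponent p with e^p = e^x, and since e^p is one-to-one that exponent is p = x.
So the two sides agree for every real x for which both sides are defined.

Conclusion: Yes, this is an identity.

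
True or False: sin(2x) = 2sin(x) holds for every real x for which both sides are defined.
False.

Claim: sin(2x) = 2sin(x).
Test a specific point where both sides are defined: x = π/2.
LHS = sin(2x) ≈ 0.0000
RHS = 2sin(x) ≈ 2.0000
Since 0.0000 ≠ 2.0000, the equation fails at this point, so it cannot hold for every real x for which both sides are defined.
The correct double-angle formula is sin(2x) = 2sin(x)cos(x).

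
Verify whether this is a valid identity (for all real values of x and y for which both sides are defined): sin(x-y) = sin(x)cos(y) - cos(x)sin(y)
Claim: sin(x-y) = sin(x)cos(y) - cos(x)sin(y).
Reasoning: Replace y by -y in sin(x+y) = sin(x)cos(y) + cos(x)sin(y) and use cos(-y) = cos(y), sin(-y) = -sin(y): sin(x-y) = sin(x)cos(y) - cos(x)sin(y).
So the two sides agree for all real values of x and y for which both sides are defined.

Conclusion: Yes, this is an identity.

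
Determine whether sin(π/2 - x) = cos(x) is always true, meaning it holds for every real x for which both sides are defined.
Claim: sin(π/2 - x) = cos(x).
Reasoning: Use sin(u - v) = sin(u)cos(v) - cos(u)sin(v) with u = π/2, v = x: sin(π/2)cos(x) - cos(π/2)sin(x) = 1·cos(x) - 0·sin(x) = cos(x).
So the two sides agree for every real x for which both sides are defined.

Conclusion: Yes, this is an identity.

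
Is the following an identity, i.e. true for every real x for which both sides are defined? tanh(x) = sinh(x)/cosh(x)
Claim: tanh(x) = sinh(x)/cosh(x).
Reasoning: tanh(x) is defined as sinh(x)/cosh(x) = (e^x - e^-x)/(e^x + e^-x); cosh(x) ≥ 1 is never zero, so this holds for every real x.
So the two sides agree for every real x for which both sides are defined.

Conclusion: Yes, this is an identity.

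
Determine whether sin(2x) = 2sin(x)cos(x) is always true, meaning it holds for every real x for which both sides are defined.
Yes, this is an identity.

Claim: sin(2x) = 2sin(x)cos(x).
Reasoning: Put y = x in the addition formula sin(x+y) = sin(x)cos(y) + cos(x)sin(y): sin(2x) = sin(x)cos(x) + cos(x)sin(x) = 2sin(x)cos(x).
So the two sides agree for every real x for which both sides are defined.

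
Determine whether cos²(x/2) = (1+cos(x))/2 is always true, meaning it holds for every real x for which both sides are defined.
Claim: cos²(x/2) = (1+cos(x))/2.
Reasoning: Use cos(2θ) = 2cos²θ - 1 with θ = x/2: cos(x) = 2cos²(x/2) - 1. Solving for cos²(x/2) gives (1 + cos(x))/2.
So the two sides agree for every real x for which both sides are defined.

Conclusion: Yes, this is an identity.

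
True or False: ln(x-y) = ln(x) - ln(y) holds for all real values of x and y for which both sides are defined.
False.

Claim: ln(x-y) = ln(x) - ln(y).
Test a specific point where both sides are defined: x = 4, y = 3/2.
LHS = ln(x-y) ≈ 0.9163
RHS = ln(x) - ln(y) ≈ 0.9808
Since 0.9163 ≠ 0.9808, the equation fails at this point, so it cannot hold for all real values of x and y for which both sides are defined.
ln(x) - ln(y) = ln(x/y), not ln(x-y).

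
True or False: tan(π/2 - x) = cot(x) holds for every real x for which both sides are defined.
Claim: tan(π/2 - x) = cot(x).
Reasoning: tan(π/2 - x) = sin(π/2 - x)/cos(π/2 - x) = cos(x)/sin(x) = cot(x), using the cofunction identities sin(π/2 - x) = cos(x) and cos(π/2 - x) = sin(x).
So the two sides agree for every real x for which both sides are defined.

Conclusion: True.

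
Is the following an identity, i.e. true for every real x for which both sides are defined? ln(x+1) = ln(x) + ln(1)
Claim: ln(x+1) = ln(x) + ln(1).
Test a specific point where both sides are defined: x = 5.
LHS = ln(x+1) ≈ 1.7918
RHS = ln(x) + ln(1) ≈ 1.6094
Since 1.7918 ≠ 1.6094, the equation fails at this point, so it cannot hold for every real x for which both sides are defined.
ln(1) = 0, so the right side is just ln(x), which differs from ln(x+1).

Conclusion: No, this is NOT an identity.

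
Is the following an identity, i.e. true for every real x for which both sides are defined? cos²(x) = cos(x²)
Claim: cos²(x) = cos(x²).
Test a specific point where both sides are defined: x = π/3.
LHS = cos²(x) ≈ 0.2500
RHS = cos(x²) ≈ 0.4566
Since 0.2500 ≠ 0.4566, the equation fails at this point, so it cannot hold for every real x for which both sides are defined.
cos²(x) means (cos x)², squaring the output; cos(x²) squares the input. These are different functions.

Conclusion: No, this is NOT an identity.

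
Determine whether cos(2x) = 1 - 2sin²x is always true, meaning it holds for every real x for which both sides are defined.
Yes, this is an identity.

Claim: cos(2x) = 1 - 2sin²x.
Reasoning: cos(2x) = cos²x - sin²x. Replace cos²x by 1 - sin²x: (1 - sin²x) - sin²x = 1 - 2sin²x.
So the two sides agree for every real x for which both sides are defined.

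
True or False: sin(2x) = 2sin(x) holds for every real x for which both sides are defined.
False.

Claim: sin(2x) = 2sin(x).
Test a specific point where both sides are defined: x = 2π/3.
LHS = sin(2x) ≈ -0.8660
RHS = 2sin(x) ≈ 1.7321
Since -0.8660 ≠ 1.7321, the equation fails at this point, so it cannot hold for every real x for which both sides are defined.
The correct double-angle formula is sin(2x) = 2sin(x)cos(x).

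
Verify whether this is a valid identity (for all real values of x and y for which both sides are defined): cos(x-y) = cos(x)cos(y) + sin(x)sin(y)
Yes, this is an identity.

Claim: cos(x-y) = cos(x)cos(y) + sin(x)sin(y).
Reasoning: Replace y by -y in cos(x+y) = cos(x)cos(y) - sin(x)sin(y) and use cos(-y) = cos(y), sin(-y) = -sin(y): cos(x-y) = cos(x)cos(y) + sin(x)sin(y).
So the two sides agree for all real values of x and y for which both sides are defined.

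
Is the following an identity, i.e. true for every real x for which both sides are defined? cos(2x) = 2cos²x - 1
Claim: cos(2x) = 2cos²x - 1.
Reasoning: cos(2x) = cos²x - sin²x. Replace sin²x by 1 - cos²x: cos²x - (1 - cos²x) = 2cos²x - 1.
So the two sides agree for every real x for which both sides are defined.

Conclusion: Yes, this is an identity.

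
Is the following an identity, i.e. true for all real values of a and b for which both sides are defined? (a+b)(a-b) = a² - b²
Claim: (a+b)(a-b) = a² - b².
Reasoning: Expand: (a+b)(a-b) = a² - ab + ba - b² = a² - b² (the cross terms cancel).
So the two sides agree for all real values of a and b for which both sides are defined.

Conclusion: Yes, this is an identity.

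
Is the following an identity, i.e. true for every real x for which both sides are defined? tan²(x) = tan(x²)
No, this is NOT an identity.

Claim: tan²(x) = tan(x²).
Test a specific point where both sides are defined: x = π.
LHS = tan²(x) ≈ 0.0000
RHS = tan(x²) ≈ 0.4767
Since 0.0000 ≠ 0.4767, the equation fails at this point, so it cannot hold for every real x for which both sides are defined.
tan²(x) means (tan x)², squaring the output; tan(x²) squares the input. These are different functions.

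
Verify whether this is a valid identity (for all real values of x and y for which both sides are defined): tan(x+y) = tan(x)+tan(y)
Claim: tan(x+y) = tan(x)+tan(y).
Test a specific point where both sides are defined: x = π/4, y = π/6.
LHS = tan(x+y) ≈ 3.7321
RHS = tan(x)+tan(y) ≈ 1.5774
Since 3.7321 ≠ 1.5774, the equation fails at this point, so it cannot hold for all real values of x and y for which both sides are defined.
The correct formula is tan(x+y) = (tan(x) + tan(y))/(1 - tan(x)tan(y)).

Conclusion: No, this is NOT an identity.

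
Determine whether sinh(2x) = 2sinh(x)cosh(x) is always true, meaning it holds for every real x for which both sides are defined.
Claim: sinh(2x) = 2sinh(x)cosh(x).
Reasoning: 2sinh(x)cosh(x) = 2 · (e^x - e^-x)/2 · (e^x + e^-x)/2 = (e^(2x) - e^(-2x))/2 = sinh(2x).
So the two sides agree for every real x for which both sides are defined.

Conclusion: Yes, this is an identity.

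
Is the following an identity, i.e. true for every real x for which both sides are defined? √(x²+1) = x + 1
No, this is NOT an identity.

Claim: √(x²+1) = x + 1.
Test a specific point where both sides are defined: x = 4.
LHS = √(x²+1) ≈ 4.1231
RHS = x + 1 ≈ 5.0000
Since 4.1231 ≠ 5.0000, the equation fails at this point, so it cannot hold for every real x for which both sides are defined.
(x+1)² = x² + 2x + 1 ≠ x² + 1 unless x = 0.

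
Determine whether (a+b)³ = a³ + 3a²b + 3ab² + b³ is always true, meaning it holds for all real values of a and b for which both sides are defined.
Claim: (a+b)³ = a³ + 3a²b + 3ab² + b³.
Reasoning: (a+b)³ = (a+b)(a+b)² = (a+b)(a² + 2ab + b²) = a³ + 2a²b + ab² + a²b + 2ab² + b³ = a³ + 3a²b + 3ab² + b³.
So the two sides agree for all real values of a and b for which both sides are defined.

Conclusion: Yes, this is an identity.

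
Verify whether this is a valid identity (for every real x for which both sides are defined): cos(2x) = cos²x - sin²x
Claim: cos(2x) = cos²x - sin²x.
Reasoning: Put y = x in the addition formula cos(x+y) = cos(x)cos(y) - sin(x)sin(y): cos(2x) = cos²x - sin²x.
So the two sides agree for every real x for which both sides are defined.

Conclusion: Yes, this is an identity.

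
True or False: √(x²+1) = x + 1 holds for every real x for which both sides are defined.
False.

Claim: √(x²+1) = x + 1.
Test a specific point where both sides are defined: x = -3.
LHS = √(x²+1) ≈ 3.1623
RHS = x + 1 ≈ -2.0000
Since 3.1623 ≠ -2.0000, the equation fails at this point, so it cannot hold for every real x for which both sides are defined.
(x+1)² = x² + 2x + 1 ≠ x² + 1 unless x = 0.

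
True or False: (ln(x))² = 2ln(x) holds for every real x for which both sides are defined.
False.

Claim: (ln(x))² = 2ln(x).
Test a specific point where both sides are defined: x = 5.
LHS = (ln(x))² ≈ 2.5903
RHS = 2ln(x) ≈ 3.2189
Since 2.5903 ≠ 3.2189, the equation fails at this point, so it cannot hold for every real x for which both sides are defined.
2ln(x) equals ln(x²), which is not the same as (ln x)².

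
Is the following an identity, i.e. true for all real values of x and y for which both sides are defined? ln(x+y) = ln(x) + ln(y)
No, this is NOT an identity.

Claim: ln(x+y) = ln(x) + ln(y).
Test a specific point where both sides are defined: x = 4, y = 4.
LHS = ln(x+y) ≈ 2.0794
RHS = ln(x) + ln(y) ≈ 2.7726
Since 2.0794 ≠ 2.7726, the equation fails at this point, so it cannot hold for all real values of x and y for which both sides are defined.
ln(x) + ln(y) = ln(xy), not ln(x+y).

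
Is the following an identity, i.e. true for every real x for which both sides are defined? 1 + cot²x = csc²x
Claim: 1 + cot²x = csc²x.
Reasoning: Start from sin²x + cos²x = 1 and divide every term by sin²x (allowed wherever cot x and csc x are defined): 1 + cot²x = 1/sin²x = csc²x.
So the two sides agree for every real x for which both sides are defined.

Conclusion: Yes, this is an identity.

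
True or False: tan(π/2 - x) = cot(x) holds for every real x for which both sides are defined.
Claim: tan(π/2 - x) = cot(x).
Reasoning: tan(π/2 - x) = sin(π/2 - x)/cos(π/2 - x) = cos(x)/sin(x) = cot(x), using the cofunction identities sin(π/2 - x) = cos(x) and cos(π/2 - x) = sin(x).
So the two sides agree for every real x for which both sides are defined.

Conclusion: True.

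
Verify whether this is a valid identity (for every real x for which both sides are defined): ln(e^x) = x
Claim: ln(e^x) = x.
Reasoning: ln is the inverse of the exponential: ln(e^x) asks for the exponent p with e^p = e^x, and since e^p is one-to-one that exponent is p = x.
So the two sides agree for every real x for which both sides are defined.

Conclusion: Yes, this is an identity.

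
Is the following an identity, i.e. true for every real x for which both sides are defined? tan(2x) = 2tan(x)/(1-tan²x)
Claim: tan(2x) = 2tan(x)/(1-tan²x).
Reasoning: tan(2x) = sin(2x)/cos(2x) = 2sin(x)cos(x) / (cos²x - sin²x). Divide numerator and denominator by cos²x: 2tan(x) / (1 - tan²x).
So the two sides agree for every real x for which both sides are defined.

Conclusion: Yes, this is an identity.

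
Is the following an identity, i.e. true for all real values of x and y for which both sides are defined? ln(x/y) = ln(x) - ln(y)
Yes, this is an identity.

Claim: ln(x/y) = ln(x) - ln(y).
Reasoning: Both sides are simultaneously defined only when x, y > 0. Write x = e^p, y = e^q. Then x/y = e^(p-q), so ln(x/y) = p - q = ln(x) - ln(y).
So the two sides agree for all real values of x and y for which both sides are defined.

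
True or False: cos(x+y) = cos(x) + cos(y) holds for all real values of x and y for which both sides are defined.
False.

Claim: cos(x+y) = cos(x) + cos(y).
Test a specific point where both sides are defined: x = -π/4, y = π/4.
LHS = cos(x+y) ≈ 1.0000
RHS = cos(x) + cos(y) ≈ 1.4142
Since 1.0000 ≠ 1.4142, the equation fails at this point, so it cannot hold for all real values of x and y for which both sides are defined.
The correct expansion is cos(x+y) = cos(x)cos(y) - sin(x)sin(y); cosine is not additive.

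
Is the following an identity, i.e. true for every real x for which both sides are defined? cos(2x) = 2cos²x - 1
Claim: cos(2x) = 2cos²x - 1.
Reasoning: cos(2x) = cos²x - sin²x. Replace sin²x by 1 - cos²x: cos²x - (1 - cos²x) = 2cos²x - 1.
So the two sides agree for every real x for which both sides are defined.

Conclusion: Yes, this is an identity.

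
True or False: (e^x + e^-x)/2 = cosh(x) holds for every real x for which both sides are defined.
Claim: (e^x + e^-x)/2 = cosh(x).
Reasoning: This is exactly the definition of the hyperbolic cosine: cosh(x) := (e^x + e^-x)/2.
So the two sides agree for every real x for which both sides are defined.

Conclusion: True.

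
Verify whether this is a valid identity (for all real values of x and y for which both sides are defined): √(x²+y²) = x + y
No, this is NOT an identity.

Claim: √(x²+y²) = x + y.
Test a specific point where both sides are defined: x = 1, y = 4.
LHS = √(x²+y²) ≈ 4.1231
RHS = x + y ≈ 5.0000
Since 4.1231 ≠ 5.0000, the equation fails at this point, so it cannot hold for all real values of x and y for which both sides are defined.
(x+y)² = x² + 2xy + y², not x² + y², so the square root does not split this way.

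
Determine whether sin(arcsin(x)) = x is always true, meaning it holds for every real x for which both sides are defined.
Yes, this is an identity.

Claim: sin(arcsin(x)) = x.
Reasoning: For -1 ≤ x ≤ 1 (where arcsin is defined), arcsin(x) is by definition an angle whose sine equals x. Taking the sine of that angle returns x. (Note the other order, arcsin(sin x) = x, is NOT an identity.)
So the two sides agree for every real x for which both sides are defined.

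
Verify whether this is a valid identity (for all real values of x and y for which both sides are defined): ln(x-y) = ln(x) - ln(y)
No, this is NOT an identity.

Claim: ln(x-y) = ln(x) - ln(y).
Test a specific point where both sides are defined: x = 2, y = 1.
LHS = ln(x-y) ≈ 0.0000
RHS = ln(x) - ln(y) ≈ 0.6931
Since 0.0000 ≠ 0.6931, the equation fails at this point, so it cannot hold for all real values of x and y for which both sides are defined.
ln(x) - ln(y) = ln(x/y), not ln(x-y).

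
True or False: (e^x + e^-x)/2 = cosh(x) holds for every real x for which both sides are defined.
Claim: (e^x + e^-x)/2 = cosh(x).
Reasoning: This is exactly the definition of the hyperbolic cosine: cosh(x) := (e^x + e^-x)/2.
So the two sides agree for every real x for which both sides are defined.

Conclusion: True.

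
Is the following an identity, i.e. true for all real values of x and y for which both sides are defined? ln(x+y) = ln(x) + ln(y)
No, this is NOT an identity.

Claim: ln(x+y) = ln(x) + ln(y).
Test a specific point where both sides are defined: x = 1/2, y = 5.
LHS = ln(x+y) ≈ 1.7047
RHS = ln(x) + ln(y) ≈ 0.9163
Since 1.7047 ≠ 0.9163, the equation fails at this point, so it cannot hold for all real values of x and y for which both sides are defined.
ln(x) + ln(y) = ln(xy), not ln(x+y).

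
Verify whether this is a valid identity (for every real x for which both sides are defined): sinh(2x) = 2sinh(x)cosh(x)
Claim: sinh(2x) = 2sinh(x)cosh(x).
Reasoning: 2sinh(x)cosh(x) = 2 · (e^x - e^-x)/2 · (e^x + e^-x)/2 = (e^(2x) - e^(-2x))/2 = sinh(2x).
So the two sides agree for every real x for which both sides are defined.

Conclusion: Yes, this is an identity.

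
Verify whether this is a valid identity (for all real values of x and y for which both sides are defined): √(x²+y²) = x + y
Claim: √(x²+y²) = x + y.
Test a specific point where both sides are defined: x = -3, y = 1/2.
LHS = √(x²+y²) ≈ 3.0414
RHS = x + y ≈ -2.5000
Since 3.0414 ≠ -2.5000, the equation fails at this point, so it cannot hold for all real values of x and y for which both sides are defined.
(x+y)² = x² + 2xy + y², not x² + y², so the square root does not split this way.

Conclusion: No, this is NOT an identity.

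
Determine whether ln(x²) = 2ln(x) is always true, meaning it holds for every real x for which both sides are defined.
Claim: ln(x²) = 2ln(x).
Reasoning: The right side requires x > 0. For x > 0, x² = (e^(ln x))² = e^(2ln x), so ln(x²) = 2ln(x). (For x < 0 the right side is undefined, so those values are outside the claim.)
So the two sides agree for every real x for which both sides are defined.

Conclusion: Yes, this is an identity.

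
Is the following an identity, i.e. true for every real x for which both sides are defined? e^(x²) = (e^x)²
Claim: e^(x²) = (e^x)².
Test a specific point where both sides are defined: x = 1/2.
LHS = e^(x²) ≈ 1.2840
RHS = (e^x)² ≈ 2.7183
Since 1.2840 ≠ 2.7183, the equation fails at this point, so it cannot hold for every real x for which both sides are defined.
(e^x)² = e^(2x), and 2x ≠ x² in general.

Conclusion: No, this is NOT an identity.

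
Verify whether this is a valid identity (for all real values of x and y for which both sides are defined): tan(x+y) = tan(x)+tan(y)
No, this is NOT an identity.

Claim: tan(x+y) = tan(x)+tan(y).
Test a specific point where both sides are defined: x = π/4, y = -π/3.
LHS = tan(x+y) ≈ -0.2679
RHS = tan(x)+tan(y) ≈ -0.7321
Since -0.2679 ≠ -0.7321, the equation fails at this point, so it cannot hold for all real values of x and y for which both sides are defined.
The correct formula is tan(x+y) = (tan(x) + tan(y))/(1 - tan(x)tan(y)).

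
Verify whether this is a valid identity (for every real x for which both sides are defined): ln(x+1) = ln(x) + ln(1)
No, this is NOT an identity.

Claim: ln(x+1) = ln(x) + ln(1).
Test a specific point where both sides are defined: x = 4.
LHS = ln(x+1) ≈ 1.6094
RHS = ln(x) + ln(1) ≈ 1.3863
Since 1.6094 ≠ 1.3863, the equation fails at this point, so it cannot hold for every real x for which both sides are defined.
ln(1) = 0, so the right side is just ln(x), which differs from ln(x+1).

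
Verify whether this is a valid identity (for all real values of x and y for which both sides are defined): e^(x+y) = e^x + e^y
No, this is NOT an identity.

Claim: e^(x+y) = e^x + e^y.
Test a specific point where both sides are defined: x = 4, y = 5.
LHS = e^(x+y) ≈ 8103.0839
RHS = e^x + e^y ≈ 203.0113
Since 8103.0839 ≠ 203.0113, the equation fails at this point, so it cannot hold for all real values of x and y for which both sides are defined.
The correct rule is e^(x+y) = e^x · e^y (a product, not a sum).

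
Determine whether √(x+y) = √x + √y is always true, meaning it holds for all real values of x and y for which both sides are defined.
No, this is NOT an identity.

Claim: √(x+y) = √x + √y.
Test a specific point where both sides are defined: x = 4, y = 3.
LHS = √(x+y) ≈ 2.6458
RHS = √x + √y ≈ 3.7321
Since 2.6458 ≠ 3.7321, the equation fails at this point, so it cannot hold for all real values of x and y for which both sides are defined.
Squaring the right side gives x + 2√(xy) + y, not x + y.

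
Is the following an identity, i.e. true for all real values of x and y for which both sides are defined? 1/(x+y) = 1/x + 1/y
Claim: 1/(x+y) = 1/x + 1/y.
Test a specific point where both sides are defined: x = 1, y = 2.
LHS = 1/(x+y) ≈ 0.3333
RHS = 1/x + 1/y ≈ 1.5000
Since 0.3333 ≠ 1.5000, the equation fails at this point, so it cannot hold for all real values of x and y for which both sides are defined.
1/x + 1/y = (x+y)/(xy), which is not 1/(x+y).

Conclusion: No, this is NOT an identity.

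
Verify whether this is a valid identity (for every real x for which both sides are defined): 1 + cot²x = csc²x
Claim: 1 + cot²x = csc²x.
Reasoning: Start from sin²x + cos²x = 1 and divide every term by sin²x (allowed wherever cot x and csc x are defined): 1 + cot²x = 1/sin²x = csc²x.
So the two sides agree for every real x for which both sides are defined.

Conclusion: Yes, this is an identity.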